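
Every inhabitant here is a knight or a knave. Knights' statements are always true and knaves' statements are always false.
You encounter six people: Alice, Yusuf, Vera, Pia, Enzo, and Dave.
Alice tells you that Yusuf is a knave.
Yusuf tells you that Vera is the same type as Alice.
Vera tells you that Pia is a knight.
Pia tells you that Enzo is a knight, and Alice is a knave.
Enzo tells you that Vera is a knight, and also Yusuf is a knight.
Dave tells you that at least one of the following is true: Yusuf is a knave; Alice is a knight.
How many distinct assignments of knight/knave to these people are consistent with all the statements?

Consistent assignments:
  Alice=knight, Yusuf=knave, Vera=knave, Pia=knave, Enzo=knave, Dave=knight
  Alice=knave, Yusuf=knight, Vera=knave, Pia=knave, Enzo=knave, Dave=knave

2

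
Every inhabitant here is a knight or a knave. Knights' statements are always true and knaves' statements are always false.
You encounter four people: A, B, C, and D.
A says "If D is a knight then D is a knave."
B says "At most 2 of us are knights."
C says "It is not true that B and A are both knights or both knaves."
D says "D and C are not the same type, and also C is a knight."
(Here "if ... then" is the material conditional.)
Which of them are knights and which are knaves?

A is a knight, B is a knight, C is a knave, and D is a knave.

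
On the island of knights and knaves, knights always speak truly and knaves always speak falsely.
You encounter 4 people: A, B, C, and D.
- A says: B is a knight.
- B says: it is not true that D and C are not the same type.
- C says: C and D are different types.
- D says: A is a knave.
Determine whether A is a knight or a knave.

A is a knight.

Consistent assignments: {A=knight, B=knight, C=knave, D=knave}
In every consistent assignment, A is a knight.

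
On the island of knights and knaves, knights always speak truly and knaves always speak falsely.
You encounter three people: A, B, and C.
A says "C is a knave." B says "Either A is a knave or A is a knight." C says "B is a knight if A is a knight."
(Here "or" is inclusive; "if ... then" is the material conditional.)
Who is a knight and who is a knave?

A (knave): "C is a knave" — false. ✓
B (knight): "either A is a knave or A is a knight" — True. ✓
C is a knight; "B is a knight if A is a knight" is True, as required.

Knights: B and C. Knaves: A.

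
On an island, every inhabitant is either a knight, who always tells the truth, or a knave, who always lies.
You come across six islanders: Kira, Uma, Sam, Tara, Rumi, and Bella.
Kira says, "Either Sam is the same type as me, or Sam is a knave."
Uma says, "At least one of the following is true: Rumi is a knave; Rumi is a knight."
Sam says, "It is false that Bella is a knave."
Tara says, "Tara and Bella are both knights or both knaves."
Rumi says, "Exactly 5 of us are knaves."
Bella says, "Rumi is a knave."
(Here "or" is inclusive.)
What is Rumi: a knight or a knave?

Rumi is a knave.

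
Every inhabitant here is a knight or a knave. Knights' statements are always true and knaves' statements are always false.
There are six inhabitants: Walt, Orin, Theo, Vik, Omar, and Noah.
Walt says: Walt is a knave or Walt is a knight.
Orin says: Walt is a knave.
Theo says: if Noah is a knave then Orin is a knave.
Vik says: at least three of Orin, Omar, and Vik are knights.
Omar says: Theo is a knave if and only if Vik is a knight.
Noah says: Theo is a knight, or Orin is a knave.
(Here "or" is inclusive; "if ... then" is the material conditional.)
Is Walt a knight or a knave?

Walt is a knight.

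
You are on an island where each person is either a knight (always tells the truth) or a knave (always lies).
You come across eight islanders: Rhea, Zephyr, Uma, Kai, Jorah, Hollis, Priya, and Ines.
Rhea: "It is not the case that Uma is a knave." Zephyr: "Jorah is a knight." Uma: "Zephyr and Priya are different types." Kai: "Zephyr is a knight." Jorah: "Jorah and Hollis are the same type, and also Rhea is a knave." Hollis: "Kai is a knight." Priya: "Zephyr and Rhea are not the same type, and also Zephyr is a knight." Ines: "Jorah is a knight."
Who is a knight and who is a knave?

Rhea is a knave, Zephyr is a knight, Uma is a knave, Kai is a knight, Jorah is a knight, Hollis is a knight, Priya is a knight, and Ines is a knight.

As a knave, Rhea's statement "it is not the case that Uma is a knave" should be False; it is.
As a knight, Zephyr's statement "Jorah is a knight" should be true; it is.
Since Uma is a knave, "Zephyr and Priya are different types" needs to be False, which holds.
Kai (knight): "Zephyr is a knight" — true. ✓
As a knight, Jorah's statement "Jorah and Hollis are the same type, and also Rhea is a knave" should be true; it is.
Hollis is a knight, and the claim "Kai is a knight" is indeed true.
As a knight, Priya's statement "Zephyr and Rhea are not the same type, and also Zephyr is a knight" should be true; it is.
Ines is a knight, and the claim "Jorah is a knight" is indeed true.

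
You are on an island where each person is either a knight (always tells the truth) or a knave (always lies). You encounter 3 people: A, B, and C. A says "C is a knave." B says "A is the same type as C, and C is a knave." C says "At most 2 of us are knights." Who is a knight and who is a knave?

A is a knave, B is a knave, and C is a knight.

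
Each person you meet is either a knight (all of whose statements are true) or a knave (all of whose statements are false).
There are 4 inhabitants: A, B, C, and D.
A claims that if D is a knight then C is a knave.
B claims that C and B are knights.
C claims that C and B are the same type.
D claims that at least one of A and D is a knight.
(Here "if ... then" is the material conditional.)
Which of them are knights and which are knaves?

Knights: B, C, and D. Knaves: A.

Suppose A is a knight. Then A's statement "if D is a knight then C is a knave" would have to be true. Checking the 8 ways to assign the others, none is consistent with every speaker.
(For instance, with B=knight, C=knight, D=knight, A's claim "if D is a knight then C is a knave" comes out false where it would need to be true.)
So A must be a knave, making "if D is a knight then C is a knave" false. Taking A=knave, B=knight, C=knight, D=knight, each remaining statement checks out:
  B (knight): "C and B are knights" — true. ✓
  C (knight): "C and B are the same type" — true. ✓
  D (knight): "at least one of A and D is a knight" — true. ✓
This is the unique consistent assignment.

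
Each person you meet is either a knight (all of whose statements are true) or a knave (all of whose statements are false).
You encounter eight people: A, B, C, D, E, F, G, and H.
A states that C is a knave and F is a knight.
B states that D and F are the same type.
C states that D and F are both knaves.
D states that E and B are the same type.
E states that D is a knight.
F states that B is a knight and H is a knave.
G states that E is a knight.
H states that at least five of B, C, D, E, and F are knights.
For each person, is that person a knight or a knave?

A is a knight, and the claim "C is a knave and F is a knight" is indeed True.
B is a knight, and the claim "D and F are the same type" is indeed True.
C (knave): "D and F are both knaves" — false. ✓
D is a knight; "E and B are the same type" is True, as required.
E is a knight, and the claim "D is a knight" is indeed True.
F is a knight, so "B is a knight and H is a knave" must be True — and it is.
G is a knight, so "E is a knight" must be True — and it is.
H is a knave, so "at least five of B, C, D, E, and F are knights" must be false — and it is.

A is a knight, B is a knight, C is a knave, D is a knight, E is a knight, F is a knight, G is a knight, and H is a knave.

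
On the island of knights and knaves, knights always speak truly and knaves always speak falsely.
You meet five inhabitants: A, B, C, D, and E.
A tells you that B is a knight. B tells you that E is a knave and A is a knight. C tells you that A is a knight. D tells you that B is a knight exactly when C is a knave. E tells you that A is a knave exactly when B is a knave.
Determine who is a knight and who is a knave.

A is a knave, B is a knave, C is a knave, D is a knave, and E is a knight.

A (knave): "B is a knight" — False. ✓
B is a knave; "E is a knave and A is a knight" is False, as required.
Since C is a knave, "A is a knight" needs to be False, which holds.
D is a knave, so "B is a knight exactly when C is a knave" must be False — and it is.
As a knight, E's statement "A is a knave exactly when B is a knave" should be true; it is.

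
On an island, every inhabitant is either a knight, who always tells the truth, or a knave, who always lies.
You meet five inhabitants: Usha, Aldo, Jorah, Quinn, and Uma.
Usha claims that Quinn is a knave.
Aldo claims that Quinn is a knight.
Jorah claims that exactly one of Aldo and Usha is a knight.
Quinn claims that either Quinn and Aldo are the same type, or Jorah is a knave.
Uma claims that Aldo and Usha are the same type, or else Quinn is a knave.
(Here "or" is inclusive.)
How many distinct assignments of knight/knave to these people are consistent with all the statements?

Consistent assignments:
  Usha=knave, Aldo=knight, Jorah=knight, Quinn=knight, Uma=knave

1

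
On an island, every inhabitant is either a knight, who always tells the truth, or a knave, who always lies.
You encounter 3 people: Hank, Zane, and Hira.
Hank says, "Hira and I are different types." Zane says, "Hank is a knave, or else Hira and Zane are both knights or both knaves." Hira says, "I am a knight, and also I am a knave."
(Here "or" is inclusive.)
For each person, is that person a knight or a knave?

Hank is a knave, Zane is a knight, and Hira is a knave.

Hank is a knave, and the claim "Hira and I are different types" is indeed false.
As a knight, Zane's statement "Hank is a knave, or else Hira and Zane are both knights or both knaves" should be True; it is.
Since Hira is a knave, "I am a knight, and also I am a knave" needs to be false, which holds.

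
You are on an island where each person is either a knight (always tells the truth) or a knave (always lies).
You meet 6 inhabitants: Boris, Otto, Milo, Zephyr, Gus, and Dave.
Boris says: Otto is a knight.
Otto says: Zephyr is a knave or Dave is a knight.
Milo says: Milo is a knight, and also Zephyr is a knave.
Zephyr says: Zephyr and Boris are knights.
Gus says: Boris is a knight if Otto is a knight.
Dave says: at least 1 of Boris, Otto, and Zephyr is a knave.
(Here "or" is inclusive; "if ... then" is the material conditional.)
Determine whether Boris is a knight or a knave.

Consistent assignments: {Boris=knight, Otto=knight, Milo=knight, Zephyr=knave, Gus=knight, Dave=knight}; {Boris=knight, Otto=knight, Milo=knave, Zephyr=knave, Gus=knight, Dave=knight}
In every consistent assignment, Boris is a knight.

Boris is a knight.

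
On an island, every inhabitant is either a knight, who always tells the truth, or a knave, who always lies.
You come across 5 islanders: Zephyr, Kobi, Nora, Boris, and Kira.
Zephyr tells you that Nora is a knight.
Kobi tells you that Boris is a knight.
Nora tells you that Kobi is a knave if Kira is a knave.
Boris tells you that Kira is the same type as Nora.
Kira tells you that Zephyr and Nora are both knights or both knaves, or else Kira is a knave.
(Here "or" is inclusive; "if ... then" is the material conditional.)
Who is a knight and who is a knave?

Suppose Zephyr is a knave. Then Zephyr's statement "Nora is a knight" would have to be false. Checking the 16 ways to assign the others, none is consistent with every speaker.
(For instance, with Kobi=knight, Nora=knight, Boris=knight, Kira=knight, Zephyr's claim "Nora is a knight" comes out true where it would need to be false.)
So Zephyr must be a knight, making "Nora is a knight" true. Taking Zephyr=knight, Kobi=knight, Nora=knight, Boris=knight, Kira=knight, each remaining statement checks out:
  Kobi (knight): "Boris is a knight" — true. ✓
  Nora (knight): "Kobi is a knave if Kira is a knave" — true. ✓
  Boris (knight): "Kira is the same type as Nora" — true. ✓
  Kira (knight): "Zephyr and Nora are both knights or both knaves, or else Kira is a knave" — true. ✓
This is the unique consistent assignment.

Zephyr is a knight, Kobi is a knight, Nora is a knight, Boris is a knight, and Kira is a knight.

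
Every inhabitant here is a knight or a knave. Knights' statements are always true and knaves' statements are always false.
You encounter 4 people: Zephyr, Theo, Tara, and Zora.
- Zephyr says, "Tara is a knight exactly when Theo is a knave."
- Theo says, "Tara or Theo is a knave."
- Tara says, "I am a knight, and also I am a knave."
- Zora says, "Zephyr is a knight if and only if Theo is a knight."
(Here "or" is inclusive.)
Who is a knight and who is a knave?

Zephyr is a knight; "Tara is a knight exactly when Theo is a knave" is True, as required.
Theo (knight): "Tara or Theo is a knave" — True. ✓
Tara (knave): "I am a knight, and also I am a knave" — false. ✓
Zora (knight): "Zephyr is a knight if and only if Theo is a knight" — True. ✓

Zephyr is a knight, Theo is a knight, Tara is a knave, and Zora is a knight.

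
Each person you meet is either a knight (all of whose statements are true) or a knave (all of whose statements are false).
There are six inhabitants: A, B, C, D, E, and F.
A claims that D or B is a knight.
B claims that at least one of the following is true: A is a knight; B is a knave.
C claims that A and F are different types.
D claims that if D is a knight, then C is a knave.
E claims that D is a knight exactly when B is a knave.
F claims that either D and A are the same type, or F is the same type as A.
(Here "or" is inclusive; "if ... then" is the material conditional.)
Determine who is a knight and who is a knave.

A is a knight, B is a knight, C is a knave, D is a knight, E is a knave, and F is a knight.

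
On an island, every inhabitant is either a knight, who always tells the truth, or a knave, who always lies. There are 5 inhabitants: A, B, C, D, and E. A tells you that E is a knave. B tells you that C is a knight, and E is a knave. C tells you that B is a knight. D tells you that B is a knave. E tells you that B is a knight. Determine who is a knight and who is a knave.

A is a knight; "E is a knave" is True, as required.
B is a knave, and the claim "C is a knight, and E is a knave" is indeed false.
As a knave, C's statement "B is a knight" should be false; it is.
As a knight, D's statement "B is a knave" should be True; it is.
E (knave): "B is a knight" — false. ✓

A is a knight, B is a knave, C is a knave, D is a knight, and E is a knave.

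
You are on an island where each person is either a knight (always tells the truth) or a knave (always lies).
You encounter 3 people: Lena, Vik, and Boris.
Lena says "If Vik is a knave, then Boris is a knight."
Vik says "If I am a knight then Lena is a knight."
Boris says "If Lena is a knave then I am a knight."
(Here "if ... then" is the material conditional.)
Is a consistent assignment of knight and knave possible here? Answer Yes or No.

Yes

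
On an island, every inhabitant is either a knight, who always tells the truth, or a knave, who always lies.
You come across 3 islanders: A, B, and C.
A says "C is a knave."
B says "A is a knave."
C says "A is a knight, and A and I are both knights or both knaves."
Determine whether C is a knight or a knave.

Consistent assignments: {A=knight, B=knave, C=knave}
In every consistent assignment, C is a knave.

C is a knave.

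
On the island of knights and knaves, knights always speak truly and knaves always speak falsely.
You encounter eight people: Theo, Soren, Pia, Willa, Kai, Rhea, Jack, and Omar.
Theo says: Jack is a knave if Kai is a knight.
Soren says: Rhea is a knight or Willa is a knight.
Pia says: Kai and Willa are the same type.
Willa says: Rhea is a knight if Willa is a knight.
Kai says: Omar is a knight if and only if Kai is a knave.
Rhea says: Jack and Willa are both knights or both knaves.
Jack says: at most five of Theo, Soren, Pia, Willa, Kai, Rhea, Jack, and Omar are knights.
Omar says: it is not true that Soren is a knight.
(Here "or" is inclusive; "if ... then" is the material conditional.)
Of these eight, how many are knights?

5

The unique consistent assignment is Theo=knight, Soren=knight, Pia=knave, Willa=knight, Kai=knave, Rhea=knight, Jack=knight, Omar=knave.
That has 5 knights.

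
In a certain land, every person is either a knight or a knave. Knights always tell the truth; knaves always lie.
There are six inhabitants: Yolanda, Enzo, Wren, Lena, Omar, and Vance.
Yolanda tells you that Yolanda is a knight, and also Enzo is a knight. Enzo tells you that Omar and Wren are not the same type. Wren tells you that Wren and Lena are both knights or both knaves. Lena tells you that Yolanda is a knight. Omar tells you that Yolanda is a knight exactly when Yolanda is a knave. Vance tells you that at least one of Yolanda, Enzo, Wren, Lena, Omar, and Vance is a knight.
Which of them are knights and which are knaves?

Yolanda is a knight; "Yolanda is a knight, and also Enzo is a knight" is True, as required.
As a knight, Enzo's statement "Omar and Wren are not the same type" should be True; it is.
As a knight, Wren's statement "Wren and Lena are both knights or both knaves" should be True; it is.
Lena is a knight; "Yolanda is a knight" is True, as required.
As a knave, Omar's statement "Yolanda is a knight exactly when Yolanda is a knave" should be false; it is.
As a knight, Vance's statement "at least one of Yolanda, Enzo, Wren, Lena, Omar, and Vance is a knight" should be True; it is.

Yolanda is a knight, Enzo is a knight, Wren is a knight, Lena is a knight, Omar is a knave, and Vance is a knight.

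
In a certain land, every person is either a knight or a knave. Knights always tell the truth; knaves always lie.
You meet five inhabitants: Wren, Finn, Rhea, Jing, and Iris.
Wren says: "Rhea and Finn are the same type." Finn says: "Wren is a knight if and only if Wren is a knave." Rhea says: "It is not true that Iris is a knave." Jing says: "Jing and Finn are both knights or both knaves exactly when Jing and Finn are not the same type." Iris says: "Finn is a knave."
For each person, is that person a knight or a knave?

Wren is a knave, Finn is a knave, Rhea is a knight, Jing is a knave, and Iris is a knight.

Wren is a knave; "Rhea and Finn are the same type" is False, as required.
Finn is a knave, and the claim "Wren is a knight if and only if Wren is a knave" is indeed False.
Rhea is a knight; "it is not true that Iris is a knave" is true, as required.
Jing is a knave, so "Jing and Finn are both knights or both knaves exactly when Jing and Finn are not the same type" must be False — and it is.
Iris is a knight; "Finn is a knave" is true, as required.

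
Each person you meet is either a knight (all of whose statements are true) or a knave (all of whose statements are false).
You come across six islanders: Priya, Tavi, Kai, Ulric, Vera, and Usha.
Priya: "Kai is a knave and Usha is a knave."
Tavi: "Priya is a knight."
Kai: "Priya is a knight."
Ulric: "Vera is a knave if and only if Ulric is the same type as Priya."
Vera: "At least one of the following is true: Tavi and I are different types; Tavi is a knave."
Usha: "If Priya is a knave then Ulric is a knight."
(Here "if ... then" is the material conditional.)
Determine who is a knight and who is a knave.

Priya is a knave, Tavi is a knave, Kai is a knave, Ulric is a knight, Vera is a knight, and Usha is a knight.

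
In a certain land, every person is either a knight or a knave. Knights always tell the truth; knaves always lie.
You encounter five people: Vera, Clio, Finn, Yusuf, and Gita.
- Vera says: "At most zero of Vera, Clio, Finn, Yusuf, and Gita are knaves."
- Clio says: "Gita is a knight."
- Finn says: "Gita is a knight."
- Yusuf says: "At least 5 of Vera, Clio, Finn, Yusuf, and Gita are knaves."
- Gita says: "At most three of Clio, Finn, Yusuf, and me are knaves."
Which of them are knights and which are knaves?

Knights: Clio, Finn, and Gita. Knaves: Vera and Yusuf.

As a knave, Vera's statement "at most zero of Vera, Clio, Finn, Yusuf, and Gita are knaves" should be False; it is.
As a knight, Clio's statement "Gita is a knight" should be True; it is.
Finn (knight): "Gita is a knight" — True. ✓
Yusuf is a knave, and the claim "at least 5 of Vera, Clio, Finn, Yusuf, and Gita are knaves" is indeed False.
As a knight, Gita's statement "at most three of Clio, Finn, Yusuf, and me are knaves" should be True; it is.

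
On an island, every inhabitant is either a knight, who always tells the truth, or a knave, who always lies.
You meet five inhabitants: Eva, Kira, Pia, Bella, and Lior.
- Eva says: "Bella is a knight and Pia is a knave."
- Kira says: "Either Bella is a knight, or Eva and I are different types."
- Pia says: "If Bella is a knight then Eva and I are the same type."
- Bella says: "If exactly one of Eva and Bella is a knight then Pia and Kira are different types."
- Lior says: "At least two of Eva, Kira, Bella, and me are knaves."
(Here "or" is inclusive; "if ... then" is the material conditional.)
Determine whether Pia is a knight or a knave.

Pia is a knave.

Consistent assignments: {Eva=knight, Kira=knight, Pia=knave, Bella=knight, Lior=knave}
In every consistent assignment, Pia is a knave.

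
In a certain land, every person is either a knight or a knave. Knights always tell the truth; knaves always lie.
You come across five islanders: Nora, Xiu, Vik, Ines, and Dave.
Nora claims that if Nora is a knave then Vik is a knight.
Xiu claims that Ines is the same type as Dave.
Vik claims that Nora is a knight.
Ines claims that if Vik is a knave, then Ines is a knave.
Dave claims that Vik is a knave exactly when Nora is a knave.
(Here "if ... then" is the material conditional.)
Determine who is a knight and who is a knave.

Nora is a knight, Xiu is a knight, Vik is a knight, Ines is a knight, and Dave is a knight.

Nora is a knight, so "if Nora is a knave then Vik is a knight" must be True — and it is.
As a knight, Xiu's statement "Ines is the same type as Dave" should be True; it is.
Vik is a knight, so "Nora is a knight" must be True — and it is.
Ines (knight): "if Vik is a knave, then Ines is a knave" — True. ✓
As a knight, Dave's statement "Vik is a knave exactly when Nora is a knave" should be True; it is.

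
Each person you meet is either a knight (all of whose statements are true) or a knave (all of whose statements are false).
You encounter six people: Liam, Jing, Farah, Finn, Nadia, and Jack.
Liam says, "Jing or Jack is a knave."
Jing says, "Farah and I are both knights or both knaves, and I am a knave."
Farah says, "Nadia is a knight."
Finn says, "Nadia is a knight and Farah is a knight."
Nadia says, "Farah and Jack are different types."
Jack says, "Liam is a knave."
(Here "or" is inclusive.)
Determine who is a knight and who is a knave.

Liam is a knight, so "Jing or Jack is a knave" must be true — and it is.
Jing is a knave, and the claim "Farah and I are both knights or both knaves, and I am a knave" is indeed False.
Since Farah is a knight, "Nadia is a knight" needs to be true, which holds.
As a knight, Finn's statement "Nadia is a knight and Farah is a knight" should be true; it is.
As a knight, Nadia's statement "Farah and Jack are different types" should be true; it is.
Jack is a knave, and the claim "Liam is a knave" is indeed False.

Knights: Liam, Farah, Finn, and Nadia. Knaves: Jing and Jack.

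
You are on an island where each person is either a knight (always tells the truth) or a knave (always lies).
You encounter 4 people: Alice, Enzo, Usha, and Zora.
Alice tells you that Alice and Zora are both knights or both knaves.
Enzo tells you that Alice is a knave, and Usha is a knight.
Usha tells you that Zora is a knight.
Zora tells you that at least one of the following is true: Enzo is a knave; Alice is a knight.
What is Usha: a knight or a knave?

Usha is a knight.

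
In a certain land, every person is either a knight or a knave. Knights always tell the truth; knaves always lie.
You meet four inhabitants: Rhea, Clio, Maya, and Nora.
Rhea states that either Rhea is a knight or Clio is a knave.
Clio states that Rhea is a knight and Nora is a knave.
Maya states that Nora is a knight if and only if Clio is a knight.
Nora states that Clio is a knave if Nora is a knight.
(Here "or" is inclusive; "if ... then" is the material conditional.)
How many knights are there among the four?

2

The unique consistent assignment is Rhea=knight, Clio=knave, Maya=knave, Nora=knight.
That has 2 knights.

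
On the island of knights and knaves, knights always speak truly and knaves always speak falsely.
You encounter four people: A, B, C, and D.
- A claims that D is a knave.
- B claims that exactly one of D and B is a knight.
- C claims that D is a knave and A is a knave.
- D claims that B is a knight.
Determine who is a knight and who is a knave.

A is a knight, B is a knave, C is a knave, and D is a knave.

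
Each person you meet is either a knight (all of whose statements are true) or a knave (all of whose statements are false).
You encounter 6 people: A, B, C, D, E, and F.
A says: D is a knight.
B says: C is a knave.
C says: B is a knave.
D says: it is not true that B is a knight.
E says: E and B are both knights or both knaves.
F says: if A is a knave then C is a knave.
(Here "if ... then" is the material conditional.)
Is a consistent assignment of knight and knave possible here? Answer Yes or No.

One consistent assignment: A=knave, B=knight, C=knave, D=knave, E=knight, F=knight.

Yes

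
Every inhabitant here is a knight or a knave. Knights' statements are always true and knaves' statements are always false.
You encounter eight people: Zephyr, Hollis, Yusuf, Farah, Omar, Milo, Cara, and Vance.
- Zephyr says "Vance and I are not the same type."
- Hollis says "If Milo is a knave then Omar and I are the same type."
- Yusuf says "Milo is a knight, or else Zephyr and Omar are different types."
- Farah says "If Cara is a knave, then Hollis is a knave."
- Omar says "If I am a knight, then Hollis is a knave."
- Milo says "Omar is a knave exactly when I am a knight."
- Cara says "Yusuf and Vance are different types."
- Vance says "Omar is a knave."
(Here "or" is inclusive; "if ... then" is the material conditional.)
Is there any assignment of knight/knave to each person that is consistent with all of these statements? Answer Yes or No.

No

Checking all 256 assignments, each has at least one speaker whose statement's truth value contradicts their type.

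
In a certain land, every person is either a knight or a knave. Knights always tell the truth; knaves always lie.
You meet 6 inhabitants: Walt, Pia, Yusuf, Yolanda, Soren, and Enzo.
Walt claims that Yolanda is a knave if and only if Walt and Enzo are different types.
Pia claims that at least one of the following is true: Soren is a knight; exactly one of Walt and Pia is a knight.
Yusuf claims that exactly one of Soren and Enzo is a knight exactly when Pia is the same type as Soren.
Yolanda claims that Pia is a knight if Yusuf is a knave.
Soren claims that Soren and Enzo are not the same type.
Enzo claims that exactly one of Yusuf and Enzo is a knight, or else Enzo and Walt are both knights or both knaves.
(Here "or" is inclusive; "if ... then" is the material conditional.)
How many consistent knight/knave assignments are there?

0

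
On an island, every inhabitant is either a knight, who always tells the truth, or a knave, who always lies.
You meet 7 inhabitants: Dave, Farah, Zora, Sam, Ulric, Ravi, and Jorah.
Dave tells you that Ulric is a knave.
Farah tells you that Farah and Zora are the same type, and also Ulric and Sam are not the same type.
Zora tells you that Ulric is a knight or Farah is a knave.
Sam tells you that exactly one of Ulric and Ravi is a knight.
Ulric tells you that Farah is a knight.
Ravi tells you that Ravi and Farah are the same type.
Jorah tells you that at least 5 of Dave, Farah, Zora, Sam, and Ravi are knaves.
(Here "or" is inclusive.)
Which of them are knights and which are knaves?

Since Dave is a knave, "Ulric is a knave" needs to be False, which holds.
Farah is a knight; "Farah and Zora are the same type, and also Ulric and Sam are not the same type" is True, as required.
Zora is a knight, and the claim "Ulric is a knight or Farah is a knave" is indeed True.
Sam (knave): "exactly one of Ulric and Ravi is a knight" — False. ✓
Ulric is a knight, and the claim "Farah is a knight" is indeed True.
As a knight, Ravi's statement "Ravi and Farah are the same type" should be True; it is.
Jorah (knave): "at least 5 of Dave, Farah, Zora, Sam, and Ravi are knaves" — False. ✓

Dave is a knave, Farah is a knight, Zora is a knight, Sam is a knave, Ulric is a knight, Ravi is a knight, and Jorah is a knave.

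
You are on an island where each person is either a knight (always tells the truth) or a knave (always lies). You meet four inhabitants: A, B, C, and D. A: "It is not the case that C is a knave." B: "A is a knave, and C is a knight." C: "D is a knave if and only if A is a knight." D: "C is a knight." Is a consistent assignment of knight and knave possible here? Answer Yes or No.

Yes

One consistent assignment: A=knave, B=knave, C=knave, D=knave.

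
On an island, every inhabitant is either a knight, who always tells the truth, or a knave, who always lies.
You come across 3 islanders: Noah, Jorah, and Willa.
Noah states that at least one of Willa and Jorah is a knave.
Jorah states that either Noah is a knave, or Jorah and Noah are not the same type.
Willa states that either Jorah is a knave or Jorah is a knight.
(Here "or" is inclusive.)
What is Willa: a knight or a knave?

Consistent assignments: {Noah=knave, Jorah=knight, Willa=knight}
In every consistent assignment, Willa is a knight.

Willa is a knight.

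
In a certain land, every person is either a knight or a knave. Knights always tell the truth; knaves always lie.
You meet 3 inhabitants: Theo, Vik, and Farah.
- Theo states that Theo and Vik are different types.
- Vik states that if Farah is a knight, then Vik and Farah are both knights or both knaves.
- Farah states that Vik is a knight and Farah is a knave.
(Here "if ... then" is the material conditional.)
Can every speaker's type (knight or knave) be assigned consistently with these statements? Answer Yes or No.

No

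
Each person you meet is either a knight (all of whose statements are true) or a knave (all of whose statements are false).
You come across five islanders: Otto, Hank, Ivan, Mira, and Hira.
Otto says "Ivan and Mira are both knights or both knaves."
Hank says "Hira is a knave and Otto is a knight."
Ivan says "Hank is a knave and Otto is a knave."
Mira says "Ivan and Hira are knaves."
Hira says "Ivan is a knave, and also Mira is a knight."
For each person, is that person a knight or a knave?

Knights: Ivan. Knaves: Otto, Hank, Mira, and Hira.

Suppose Otto is a knight. Then Otto's statement "Ivan and Mira are both knights or both knaves" would have to be true. Checking the 16 ways to assign the others, none is consistent with every speaker.
(For instance, with Hank=knave, Ivan=knight, Mira=knave, Hira=knave, Otto's claim "Ivan and Mira are both knights or both knaves" comes out false where it would need to be true.)
So Otto must be a knave, making "Ivan and Mira are both knights or both knaves" false. Taking Otto=knave, Hank=knave, Ivan=knight, Mira=knave, Hira=knave, each remaining statement checks out:
  Hank (knave): "Hira is a knave and Otto is a knight" — false. ✓
  Ivan (knight): "Hank is a knave and Otto is a knave" — true. ✓
  Mira (knave): "Ivan and Hira are knaves" — false. ✓
  Hira (knave): "Ivan is a knave, and also Mira is a knight" — false. ✓
This is the unique consistent assignment.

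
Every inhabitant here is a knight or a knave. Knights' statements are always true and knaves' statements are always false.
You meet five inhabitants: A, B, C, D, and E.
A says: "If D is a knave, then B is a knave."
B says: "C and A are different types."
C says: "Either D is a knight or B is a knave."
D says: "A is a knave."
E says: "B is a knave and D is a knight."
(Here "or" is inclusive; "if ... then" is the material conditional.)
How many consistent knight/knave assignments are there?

1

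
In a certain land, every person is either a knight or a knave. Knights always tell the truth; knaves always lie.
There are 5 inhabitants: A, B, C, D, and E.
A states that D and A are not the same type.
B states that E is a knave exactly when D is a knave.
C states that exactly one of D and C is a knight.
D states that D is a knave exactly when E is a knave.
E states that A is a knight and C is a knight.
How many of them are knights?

3

The unique consistent assignment is A=knight, B=knave, C=knight, D=knave, E=knight.
That has 3 knights.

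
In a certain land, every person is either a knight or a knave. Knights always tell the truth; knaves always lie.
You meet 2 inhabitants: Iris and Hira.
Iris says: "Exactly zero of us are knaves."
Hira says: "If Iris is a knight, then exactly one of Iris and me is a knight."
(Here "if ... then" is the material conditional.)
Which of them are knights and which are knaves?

Iris is a knave and Hira is a knight.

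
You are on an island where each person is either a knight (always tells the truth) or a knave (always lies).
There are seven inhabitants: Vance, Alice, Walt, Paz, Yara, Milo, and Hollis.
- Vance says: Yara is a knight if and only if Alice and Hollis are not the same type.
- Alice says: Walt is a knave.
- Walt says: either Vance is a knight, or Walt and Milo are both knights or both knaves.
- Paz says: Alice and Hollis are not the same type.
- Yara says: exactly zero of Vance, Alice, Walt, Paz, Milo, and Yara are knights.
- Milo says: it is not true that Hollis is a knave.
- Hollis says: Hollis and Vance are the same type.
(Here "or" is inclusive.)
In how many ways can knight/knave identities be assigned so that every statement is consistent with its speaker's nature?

1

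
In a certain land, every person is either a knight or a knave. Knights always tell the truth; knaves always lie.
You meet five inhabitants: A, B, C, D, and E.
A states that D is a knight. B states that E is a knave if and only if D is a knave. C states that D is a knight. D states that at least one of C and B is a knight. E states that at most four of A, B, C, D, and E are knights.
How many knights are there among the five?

The unique consistent assignment is A=knave, B=knave, C=knave, D=knave, E=knight.
That has 1 knight.

1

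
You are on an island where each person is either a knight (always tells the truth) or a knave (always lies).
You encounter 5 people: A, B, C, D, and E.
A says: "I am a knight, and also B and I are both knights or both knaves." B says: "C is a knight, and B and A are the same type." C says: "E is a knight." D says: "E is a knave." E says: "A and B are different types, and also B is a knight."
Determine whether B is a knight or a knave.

B is a knave.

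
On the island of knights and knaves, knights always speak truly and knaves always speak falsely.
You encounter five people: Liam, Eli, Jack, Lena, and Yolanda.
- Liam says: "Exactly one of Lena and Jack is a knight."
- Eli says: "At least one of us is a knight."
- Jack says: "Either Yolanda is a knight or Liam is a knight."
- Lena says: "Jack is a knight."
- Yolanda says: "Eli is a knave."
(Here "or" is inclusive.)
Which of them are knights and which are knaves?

Liam is a knave, Eli is a knight, Jack is a knave, Lena is a knave, and Yolanda is a knave.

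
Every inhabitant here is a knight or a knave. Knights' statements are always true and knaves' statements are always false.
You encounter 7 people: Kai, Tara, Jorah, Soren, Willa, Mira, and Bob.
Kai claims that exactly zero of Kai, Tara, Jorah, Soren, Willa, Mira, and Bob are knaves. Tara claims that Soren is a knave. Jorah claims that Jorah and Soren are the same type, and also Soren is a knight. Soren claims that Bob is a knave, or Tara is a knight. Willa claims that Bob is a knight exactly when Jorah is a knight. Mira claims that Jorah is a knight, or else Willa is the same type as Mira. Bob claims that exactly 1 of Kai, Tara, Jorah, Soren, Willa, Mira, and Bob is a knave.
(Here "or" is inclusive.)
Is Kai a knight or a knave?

Kai is a knave.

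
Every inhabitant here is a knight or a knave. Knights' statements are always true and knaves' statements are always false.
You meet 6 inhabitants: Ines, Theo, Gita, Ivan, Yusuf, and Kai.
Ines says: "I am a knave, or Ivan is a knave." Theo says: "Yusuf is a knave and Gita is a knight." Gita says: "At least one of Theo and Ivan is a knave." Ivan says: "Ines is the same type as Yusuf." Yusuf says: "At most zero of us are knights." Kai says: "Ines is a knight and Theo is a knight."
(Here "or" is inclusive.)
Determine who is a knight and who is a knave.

Ines (knight): "I am a knave, or Ivan is a knave" — true. ✓
Theo is a knight, and the claim "Yusuf is a knave and Gita is a knight" is indeed true.
Gita is a knight, so "at least one of Theo and Ivan is a knave" must be true — and it is.
Since Ivan is a knave, "Ines is the same type as Yusuf" needs to be False, which holds.
Since Yusuf is a knave, "at most zero of us are knights" needs to be False, which holds.
Since Kai is a knight, "Ines is a knight and Theo is a knight" needs to be true, which holds.

Ines is a knight, Theo is a knight, Gita is a knight, Ivan is a knave, Yusuf is a knave, and Kai is a knight.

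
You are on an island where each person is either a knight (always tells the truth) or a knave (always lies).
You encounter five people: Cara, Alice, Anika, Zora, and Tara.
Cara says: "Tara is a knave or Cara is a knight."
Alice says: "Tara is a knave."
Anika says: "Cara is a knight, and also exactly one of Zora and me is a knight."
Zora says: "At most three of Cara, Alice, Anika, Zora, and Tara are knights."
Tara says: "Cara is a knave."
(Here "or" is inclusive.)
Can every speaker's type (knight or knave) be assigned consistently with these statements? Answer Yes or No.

Yes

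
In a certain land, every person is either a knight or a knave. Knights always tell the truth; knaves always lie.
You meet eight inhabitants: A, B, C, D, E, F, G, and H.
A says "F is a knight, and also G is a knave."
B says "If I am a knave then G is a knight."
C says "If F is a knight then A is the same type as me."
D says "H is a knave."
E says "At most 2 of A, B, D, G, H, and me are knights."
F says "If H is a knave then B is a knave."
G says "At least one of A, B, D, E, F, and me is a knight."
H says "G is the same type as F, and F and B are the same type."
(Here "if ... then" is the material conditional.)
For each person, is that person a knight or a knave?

Knights: B, C, D, and G. Knaves: A, E, F, and H.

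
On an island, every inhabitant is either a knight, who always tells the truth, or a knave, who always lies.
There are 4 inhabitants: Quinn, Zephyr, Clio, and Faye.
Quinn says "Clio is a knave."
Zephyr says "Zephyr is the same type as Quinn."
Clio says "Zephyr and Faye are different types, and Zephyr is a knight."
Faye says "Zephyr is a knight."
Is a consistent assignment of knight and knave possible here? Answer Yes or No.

One consistent assignment: Quinn=knight, Zephyr=knight, Clio=knave, Faye=knight.

Yes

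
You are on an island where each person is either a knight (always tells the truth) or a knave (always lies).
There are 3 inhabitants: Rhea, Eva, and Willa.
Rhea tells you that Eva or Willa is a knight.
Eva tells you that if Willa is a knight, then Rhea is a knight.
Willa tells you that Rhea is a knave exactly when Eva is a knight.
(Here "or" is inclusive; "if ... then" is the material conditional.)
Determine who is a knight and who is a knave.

Rhea is a knight, and the claim "Eva or Willa is a knight" is indeed True.
Eva (knight): "if Willa is a knight, then Rhea is a knight" — True. ✓
Willa is a knave, so "Rhea is a knave exactly when Eva is a knight" must be false — and it is.

Rhea is a knight, Eva is a knight, and Willa is a knave.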